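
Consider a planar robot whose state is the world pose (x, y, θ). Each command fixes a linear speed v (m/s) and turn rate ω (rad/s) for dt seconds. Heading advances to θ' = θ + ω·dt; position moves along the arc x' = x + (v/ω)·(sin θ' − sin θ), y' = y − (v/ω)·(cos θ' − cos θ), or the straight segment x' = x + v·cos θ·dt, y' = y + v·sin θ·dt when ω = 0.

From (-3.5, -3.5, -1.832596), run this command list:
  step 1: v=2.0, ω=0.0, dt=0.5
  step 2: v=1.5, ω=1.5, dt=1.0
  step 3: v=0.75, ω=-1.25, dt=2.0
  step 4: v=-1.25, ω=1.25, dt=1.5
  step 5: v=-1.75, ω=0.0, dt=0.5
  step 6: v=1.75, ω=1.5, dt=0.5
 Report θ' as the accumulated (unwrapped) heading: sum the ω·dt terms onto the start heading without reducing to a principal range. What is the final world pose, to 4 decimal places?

(-2.4090, -5.0351, -0.2076)

step 1: θ'=-1.8326 (straight) → pose (-3.7588, -4.4659, -1.8326)
step 2: θ'=-0.3326 (R=1.0000) → pose (-3.1194, -5.6699, -0.3326)
step 3: θ'=-2.8326 (R=-0.6000) → pose (-3.1328, -6.8086, -2.8326)
step 4: θ'=-0.9576 (R=-1.0000) → pose (-2.6191, -5.2805, -0.9576)
step 5: θ'=-0.9576 (straight) → pose (-3.1227, -4.5649, -0.9576)
step 6: θ'=-0.2076 (R=1.1667) → pose (-2.4090, -5.0351, -0.2076)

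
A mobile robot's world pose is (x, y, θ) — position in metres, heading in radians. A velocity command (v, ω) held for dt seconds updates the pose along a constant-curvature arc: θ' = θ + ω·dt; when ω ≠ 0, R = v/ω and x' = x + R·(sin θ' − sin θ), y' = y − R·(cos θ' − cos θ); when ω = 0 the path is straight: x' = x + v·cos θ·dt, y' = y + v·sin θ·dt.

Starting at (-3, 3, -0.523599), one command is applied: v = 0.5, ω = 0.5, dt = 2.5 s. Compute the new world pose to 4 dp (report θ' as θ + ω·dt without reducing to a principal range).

(-1.8358, 3.1185, 0.7264)

θ' = -0.5236 + 0.5·2.5 = 0.7264
R = v/ω = 0.5/0.5 = 1.0000
x' = -3 + 1.0000·(sin 0.7264 − sin -0.5236) = -1.8358
y' = 3 − 1.0000·(cos 0.7264 − cos -0.5236) = 3.1185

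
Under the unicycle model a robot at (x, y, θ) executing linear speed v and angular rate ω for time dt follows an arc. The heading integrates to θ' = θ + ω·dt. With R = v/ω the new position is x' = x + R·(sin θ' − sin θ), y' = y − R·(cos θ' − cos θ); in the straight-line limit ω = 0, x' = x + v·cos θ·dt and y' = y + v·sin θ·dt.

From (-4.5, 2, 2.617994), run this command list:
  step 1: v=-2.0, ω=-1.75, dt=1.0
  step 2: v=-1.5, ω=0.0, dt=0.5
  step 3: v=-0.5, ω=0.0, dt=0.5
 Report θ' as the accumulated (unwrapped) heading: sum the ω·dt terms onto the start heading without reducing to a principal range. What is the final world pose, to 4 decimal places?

step 1: θ'=0.8680 (R=1.1429) → pose (-4.1994, 0.2716, 0.8680)
step 2: θ'=0.8680 (straight) → pose (-4.6842, -0.3007, 0.8680)
step 3: θ'=0.8680 (straight) → pose (-4.8457, -0.4915, 0.8680)

(-4.8457, -0.4915, 0.8680)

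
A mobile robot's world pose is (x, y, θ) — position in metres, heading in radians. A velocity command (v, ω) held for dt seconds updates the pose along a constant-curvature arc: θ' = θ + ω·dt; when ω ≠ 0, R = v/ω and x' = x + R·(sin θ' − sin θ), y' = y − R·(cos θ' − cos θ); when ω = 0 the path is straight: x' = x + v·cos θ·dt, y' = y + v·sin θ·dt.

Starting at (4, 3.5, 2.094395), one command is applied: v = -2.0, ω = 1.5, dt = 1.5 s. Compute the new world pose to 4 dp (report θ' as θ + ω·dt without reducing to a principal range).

(6.3988, 3.6870, 4.3444)

θ' = 2.0944 + 1.5·1.5 = 4.3444
R = v/ω = -2.0/1.5 = -1.3333
x' = 4 + -1.3333·(sin 4.3444 − sin 2.0944) = 6.3988
y' = 3.5 − -1.3333·(cos 4.3444 − cos 2.0944) = 3.6870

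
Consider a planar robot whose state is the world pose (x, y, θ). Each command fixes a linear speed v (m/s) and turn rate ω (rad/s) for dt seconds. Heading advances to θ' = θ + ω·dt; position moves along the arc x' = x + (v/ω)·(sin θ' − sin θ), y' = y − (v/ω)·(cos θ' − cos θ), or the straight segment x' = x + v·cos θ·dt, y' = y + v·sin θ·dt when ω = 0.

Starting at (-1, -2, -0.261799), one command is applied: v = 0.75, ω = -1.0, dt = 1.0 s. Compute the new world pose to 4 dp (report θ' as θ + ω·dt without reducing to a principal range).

(-0.4796, -2.4964, -1.2618)

θ' = -0.2618 + -1.0·1.0 = -1.2618
R = v/ω = 0.75/-1.0 = -0.7500
x' = -1 + -0.7500·(sin -1.2618 − sin -0.2618) = -0.4796
y' = -2 − -0.7500·(cos -1.2618 − cos -0.2618) = -2.4964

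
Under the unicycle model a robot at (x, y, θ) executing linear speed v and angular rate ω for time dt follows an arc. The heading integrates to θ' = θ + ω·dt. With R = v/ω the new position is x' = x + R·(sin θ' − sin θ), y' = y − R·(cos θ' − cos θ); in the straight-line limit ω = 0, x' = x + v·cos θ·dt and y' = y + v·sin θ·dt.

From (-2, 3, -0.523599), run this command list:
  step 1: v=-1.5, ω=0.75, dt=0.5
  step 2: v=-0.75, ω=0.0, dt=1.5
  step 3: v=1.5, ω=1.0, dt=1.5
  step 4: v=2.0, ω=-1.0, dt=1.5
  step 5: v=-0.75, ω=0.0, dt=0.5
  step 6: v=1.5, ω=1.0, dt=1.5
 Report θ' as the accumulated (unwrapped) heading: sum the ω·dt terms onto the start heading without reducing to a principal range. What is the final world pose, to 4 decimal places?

(1.4330, 7.3247, 1.3514)

step 1: θ'=-0.1486 (R=-2.0000) → pose (-2.7039, 3.2459, -0.1486)
step 2: θ'=-0.1486 (straight) → pose (-3.8165, 3.4125, -0.1486)
step 3: θ'=1.3514 (R=1.5000) → pose (-2.1304, 4.5695, 1.3514)
step 4: θ'=-0.1486 (R=-2.0000) → pose (0.1178, 6.1122, -0.1486)
step 5: θ'=-0.1486 (straight) → pose (-0.2531, 6.1677, -0.1486)
step 6: θ'=1.3514 (R=1.5000) → pose (1.4330, 7.3247, 1.3514)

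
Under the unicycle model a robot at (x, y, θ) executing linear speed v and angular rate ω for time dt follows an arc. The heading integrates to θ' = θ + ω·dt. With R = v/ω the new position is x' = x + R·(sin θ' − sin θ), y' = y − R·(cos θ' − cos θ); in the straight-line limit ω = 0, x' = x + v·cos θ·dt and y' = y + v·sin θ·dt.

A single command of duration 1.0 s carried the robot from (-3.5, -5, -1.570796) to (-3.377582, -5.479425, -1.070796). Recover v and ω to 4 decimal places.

Δθ = -1.070796 − -1.570796 = 0.500000
ω = Δθ/dt = 0.500000/1.0 = 0.5000
R = −Δy/(cos θ' − cos θ) = 1.0000
v = R·ω = 1.0000·0.5000 = 0.5000

v = 0.5000, ω = 0.5000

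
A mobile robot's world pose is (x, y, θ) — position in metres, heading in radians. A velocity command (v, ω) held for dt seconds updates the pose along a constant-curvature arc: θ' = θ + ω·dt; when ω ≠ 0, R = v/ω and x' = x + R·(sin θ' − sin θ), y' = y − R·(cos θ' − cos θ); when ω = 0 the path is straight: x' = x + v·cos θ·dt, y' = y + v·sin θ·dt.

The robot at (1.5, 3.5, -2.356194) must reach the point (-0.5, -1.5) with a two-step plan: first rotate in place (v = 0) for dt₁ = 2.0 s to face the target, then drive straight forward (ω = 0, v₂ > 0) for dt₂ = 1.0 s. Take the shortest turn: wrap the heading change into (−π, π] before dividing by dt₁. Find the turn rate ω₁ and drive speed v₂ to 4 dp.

heading to target = atan2(-1.5−3.5, -0.5−1.5) = -1.9513
Δθ = wrap(-1.9513 − -2.3562) = 0.4049; ω₁ = Δθ/dt₁ = 0.2024
distance = √((-0.5−1.5)² + (-1.5−3.5)²) = 5.3852; v₂ = distance/dt₂ = 5.3852

ω₁ = 0.2024, v₂ = 5.3852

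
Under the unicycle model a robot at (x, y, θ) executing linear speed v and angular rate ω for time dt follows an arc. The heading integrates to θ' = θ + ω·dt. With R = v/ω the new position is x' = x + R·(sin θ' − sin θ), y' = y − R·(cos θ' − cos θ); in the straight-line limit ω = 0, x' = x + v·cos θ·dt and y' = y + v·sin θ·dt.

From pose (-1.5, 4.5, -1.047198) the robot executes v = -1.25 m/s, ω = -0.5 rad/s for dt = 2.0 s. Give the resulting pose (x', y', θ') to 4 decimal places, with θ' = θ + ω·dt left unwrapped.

(-1.5566, 6.8965, -2.0472)

θ' = -1.0472 + -0.5·2.0 = -2.0472
R = v/ω = -1.25/-0.5 = 2.5000
x' = -1.5 + 2.5000·(sin -2.0472 − sin -1.0472) = -1.5566
y' = 4.5 − 2.5000·(cos -2.0472 − cos -1.0472) = 6.8965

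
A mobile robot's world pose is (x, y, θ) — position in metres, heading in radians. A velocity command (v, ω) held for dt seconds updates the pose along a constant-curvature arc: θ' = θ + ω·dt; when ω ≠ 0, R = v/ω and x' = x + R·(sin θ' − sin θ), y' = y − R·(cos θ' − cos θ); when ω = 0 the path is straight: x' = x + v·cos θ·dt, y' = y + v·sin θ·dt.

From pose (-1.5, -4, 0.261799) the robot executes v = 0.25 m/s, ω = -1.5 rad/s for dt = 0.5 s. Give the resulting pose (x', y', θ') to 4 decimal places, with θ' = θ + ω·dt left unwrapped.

θ' = 0.2618 + -1.5·0.5 = -0.4882
R = v/ω = 0.25/-1.5 = -0.1667
x' = -1.5 + -0.1667·(sin -0.4882 − sin 0.2618) = -1.3787
y' = -4 − -0.1667·(cos -0.4882 − cos 0.2618) = -4.0138

(-1.3787, -4.0138, -0.4882)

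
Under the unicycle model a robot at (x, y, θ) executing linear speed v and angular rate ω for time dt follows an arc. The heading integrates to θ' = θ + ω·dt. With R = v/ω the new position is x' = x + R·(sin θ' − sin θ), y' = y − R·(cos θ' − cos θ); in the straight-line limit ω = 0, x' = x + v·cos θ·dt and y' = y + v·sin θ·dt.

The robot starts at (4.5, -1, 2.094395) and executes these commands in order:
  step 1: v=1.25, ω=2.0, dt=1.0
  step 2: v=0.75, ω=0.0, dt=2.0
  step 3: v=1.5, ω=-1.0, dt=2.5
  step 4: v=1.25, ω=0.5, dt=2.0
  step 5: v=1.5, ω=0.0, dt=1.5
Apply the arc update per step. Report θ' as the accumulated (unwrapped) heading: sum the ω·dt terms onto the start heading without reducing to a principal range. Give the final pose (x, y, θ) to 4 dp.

step 1: θ'=4.0944 (R=0.6250) → pose (3.4493, -0.9504, 4.0944)
step 2: θ'=4.0944 (straight) → pose (2.5802, -2.1729, 4.0944)
step 3: θ'=1.5944 (R=-1.5000) → pose (-0.1419, -1.3392, 1.5944)
step 4: θ'=2.5944 (R=2.5000) → pose (-1.3405, 0.7367, 2.5944)
step 5: θ'=2.5944 (straight) → pose (-3.2619, 1.9074, 2.5944)

(-3.2619, 1.9074, 2.5944)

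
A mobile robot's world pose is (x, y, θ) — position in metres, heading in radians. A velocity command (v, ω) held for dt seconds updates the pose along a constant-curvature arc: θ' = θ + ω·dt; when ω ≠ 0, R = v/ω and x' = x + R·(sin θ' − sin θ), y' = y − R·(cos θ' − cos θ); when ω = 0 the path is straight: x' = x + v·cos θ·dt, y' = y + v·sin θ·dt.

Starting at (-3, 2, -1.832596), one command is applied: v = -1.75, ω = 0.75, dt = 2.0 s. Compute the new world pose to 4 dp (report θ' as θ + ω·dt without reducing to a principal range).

(-4.4920, 4.8094, -0.3326)

θ' = -1.8326 + 0.75·2.0 = -0.3326
R = v/ω = -1.75/0.75 = -2.3333
x' = -3 + -2.3333·(sin -0.3326 − sin -1.8326) = -4.4920
y' = 2 − -2.3333·(cos -0.3326 − cos -1.8326) = 4.8094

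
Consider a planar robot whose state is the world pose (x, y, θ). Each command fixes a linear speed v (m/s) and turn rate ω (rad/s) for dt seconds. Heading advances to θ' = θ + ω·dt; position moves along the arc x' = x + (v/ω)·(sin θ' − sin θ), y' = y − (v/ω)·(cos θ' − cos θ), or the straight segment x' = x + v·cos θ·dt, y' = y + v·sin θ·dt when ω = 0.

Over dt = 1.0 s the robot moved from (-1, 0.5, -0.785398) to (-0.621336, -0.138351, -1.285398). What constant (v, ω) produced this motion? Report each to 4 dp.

v = 0.7500, ω = -0.5000

Δθ = -1.285398 − -0.785398 = -0.500000
ω = Δθ/dt = -0.500000/1.0 = -0.5000
R = −Δy/(cos θ' − cos θ) = -1.5000
v = R·ω = -1.5000·-0.5000 = 0.7500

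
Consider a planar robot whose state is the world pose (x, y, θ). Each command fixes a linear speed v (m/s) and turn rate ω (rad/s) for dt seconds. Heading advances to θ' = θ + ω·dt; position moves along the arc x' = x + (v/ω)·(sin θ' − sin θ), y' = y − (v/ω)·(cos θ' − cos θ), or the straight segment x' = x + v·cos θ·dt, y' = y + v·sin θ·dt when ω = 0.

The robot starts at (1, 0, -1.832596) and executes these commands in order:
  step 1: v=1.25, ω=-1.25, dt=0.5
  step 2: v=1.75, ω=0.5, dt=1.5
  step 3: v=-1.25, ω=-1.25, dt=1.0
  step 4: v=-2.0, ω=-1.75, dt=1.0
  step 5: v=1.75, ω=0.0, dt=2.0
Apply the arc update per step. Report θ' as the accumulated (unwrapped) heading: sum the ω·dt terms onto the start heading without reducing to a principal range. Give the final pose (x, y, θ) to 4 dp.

(1.5532, 0.4770, -4.7076)

step 1: θ'=-2.4576 (R=-1.0000) → pose (0.6660, -0.5162, -2.4576)
step 2: θ'=-1.7076 (R=3.5000) → pose (-0.5897, -2.7516, -1.7076)
step 3: θ'=-2.9576 (R=1.0000) → pose (0.2180, -1.9049, -2.9576)
step 4: θ'=-4.7076 (R=1.1429) → pose (1.5699, -3.0230, -4.7076)
step 5: θ'=-4.7076 (straight) → pose (1.5532, 0.4770, -4.7076)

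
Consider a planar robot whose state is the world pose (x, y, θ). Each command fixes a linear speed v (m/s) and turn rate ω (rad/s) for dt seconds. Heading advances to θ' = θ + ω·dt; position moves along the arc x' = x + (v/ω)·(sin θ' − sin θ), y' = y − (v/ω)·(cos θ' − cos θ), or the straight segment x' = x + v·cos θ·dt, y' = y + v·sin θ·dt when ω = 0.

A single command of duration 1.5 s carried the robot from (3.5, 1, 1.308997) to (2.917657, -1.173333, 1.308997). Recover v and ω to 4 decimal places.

v = -1.5000, ω = 0.0000

Δθ = 1.308997 − 1.308997 = 0.000000
ω = Δθ/dt = 0.000000/1.5 = 0.0000
ω = 0 → v = (Δx·cos θ + Δy·sin θ)/dt = -1.5000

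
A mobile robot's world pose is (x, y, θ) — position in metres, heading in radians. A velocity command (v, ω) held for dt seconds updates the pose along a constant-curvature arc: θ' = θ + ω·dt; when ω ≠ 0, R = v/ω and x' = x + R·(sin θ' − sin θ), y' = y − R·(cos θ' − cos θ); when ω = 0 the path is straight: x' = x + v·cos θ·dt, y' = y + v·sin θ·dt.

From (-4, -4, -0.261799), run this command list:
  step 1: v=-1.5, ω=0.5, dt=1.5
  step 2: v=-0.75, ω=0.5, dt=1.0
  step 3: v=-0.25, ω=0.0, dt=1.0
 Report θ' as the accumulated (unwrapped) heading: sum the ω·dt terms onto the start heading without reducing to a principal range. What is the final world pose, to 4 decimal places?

(-6.8701, -4.9565, 0.9882)

step 1: θ'=0.4882 (R=-3.0000) → pose (-6.1836, -4.2482, 0.4882)
step 2: θ'=0.9882 (R=-1.5000) → pose (-6.7326, -4.7477, 0.9882)
step 3: θ'=0.9882 (straight) → pose (-6.8701, -4.9565, 0.9882)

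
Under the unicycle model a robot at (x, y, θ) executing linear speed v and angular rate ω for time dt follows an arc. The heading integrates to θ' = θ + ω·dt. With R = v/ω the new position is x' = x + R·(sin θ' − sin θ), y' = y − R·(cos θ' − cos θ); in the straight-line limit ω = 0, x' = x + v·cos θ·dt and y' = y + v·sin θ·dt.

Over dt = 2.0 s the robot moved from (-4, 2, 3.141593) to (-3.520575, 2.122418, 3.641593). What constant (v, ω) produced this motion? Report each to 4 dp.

Δθ = 3.641593 − 3.141593 = 0.500000
ω = Δθ/dt = 0.500000/2.0 = 0.2500
R = Δx/(sin θ' − sin θ) = -1.0000
v = R·ω = -1.0000·0.2500 = -0.2500

v = -0.2500, ω = 0.2500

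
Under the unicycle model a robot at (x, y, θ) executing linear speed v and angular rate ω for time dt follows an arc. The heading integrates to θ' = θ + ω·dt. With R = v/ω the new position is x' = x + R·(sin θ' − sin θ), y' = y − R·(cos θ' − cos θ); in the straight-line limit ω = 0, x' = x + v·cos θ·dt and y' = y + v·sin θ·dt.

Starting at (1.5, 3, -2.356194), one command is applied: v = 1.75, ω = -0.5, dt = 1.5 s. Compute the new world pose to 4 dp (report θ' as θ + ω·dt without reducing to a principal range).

θ' = -2.3562 + -0.5·1.5 = -3.1062
R = v/ω = 1.75/-0.5 = -3.5000
x' = 1.5 + -3.5000·(sin -3.1062 − sin -2.3562) = -0.8510
y' = 3 − -3.5000·(cos -3.1062 − cos -2.3562) = 1.9771

(-0.8510, 1.9771, -3.1062)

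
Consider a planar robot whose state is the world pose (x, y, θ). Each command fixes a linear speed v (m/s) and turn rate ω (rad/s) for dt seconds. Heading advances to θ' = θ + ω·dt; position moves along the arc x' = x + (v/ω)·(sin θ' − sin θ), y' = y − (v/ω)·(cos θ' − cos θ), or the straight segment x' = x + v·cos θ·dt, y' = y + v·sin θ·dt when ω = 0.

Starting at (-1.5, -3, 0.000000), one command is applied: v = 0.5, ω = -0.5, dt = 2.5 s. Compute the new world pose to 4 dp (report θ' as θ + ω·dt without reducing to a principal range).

(-0.5510, -3.6847, -1.2500)

θ' = 0.0000 + -0.5·2.5 = -1.2500
R = v/ω = 0.5/-0.5 = -1.0000
x' = -1.5 + -1.0000·(sin -1.2500 − sin 0.0000) = -0.5510
y' = -3 − -1.0000·(cos -1.2500 − cos 0.0000) = -3.6847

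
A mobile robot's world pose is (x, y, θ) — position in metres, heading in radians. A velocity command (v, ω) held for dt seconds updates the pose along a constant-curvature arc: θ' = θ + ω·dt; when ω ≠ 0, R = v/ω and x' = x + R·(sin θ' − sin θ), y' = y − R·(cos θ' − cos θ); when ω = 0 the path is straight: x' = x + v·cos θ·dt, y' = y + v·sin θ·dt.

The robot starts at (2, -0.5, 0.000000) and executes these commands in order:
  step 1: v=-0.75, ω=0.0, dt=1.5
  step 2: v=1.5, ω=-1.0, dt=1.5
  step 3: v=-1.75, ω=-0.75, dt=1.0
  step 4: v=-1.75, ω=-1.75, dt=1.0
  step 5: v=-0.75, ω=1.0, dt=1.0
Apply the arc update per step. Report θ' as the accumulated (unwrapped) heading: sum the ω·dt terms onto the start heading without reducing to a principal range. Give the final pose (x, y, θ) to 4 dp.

(5.0915, -0.4899, -3.0000)

step 1: θ'=0.0000 (straight) → pose (0.8750, -0.5000, 0.0000)
step 2: θ'=-1.5000 (R=-1.5000) → pose (2.3712, -1.8939, -1.5000)
step 3: θ'=-2.2500 (R=2.3333) → pose (2.8832, -0.2631, -2.2500)
step 4: θ'=-4.0000 (R=1.0000) → pose (4.4181, -0.2376, -4.0000)
step 5: θ'=-3.0000 (R=-0.7500) → pose (5.0915, -0.4899, -3.0000)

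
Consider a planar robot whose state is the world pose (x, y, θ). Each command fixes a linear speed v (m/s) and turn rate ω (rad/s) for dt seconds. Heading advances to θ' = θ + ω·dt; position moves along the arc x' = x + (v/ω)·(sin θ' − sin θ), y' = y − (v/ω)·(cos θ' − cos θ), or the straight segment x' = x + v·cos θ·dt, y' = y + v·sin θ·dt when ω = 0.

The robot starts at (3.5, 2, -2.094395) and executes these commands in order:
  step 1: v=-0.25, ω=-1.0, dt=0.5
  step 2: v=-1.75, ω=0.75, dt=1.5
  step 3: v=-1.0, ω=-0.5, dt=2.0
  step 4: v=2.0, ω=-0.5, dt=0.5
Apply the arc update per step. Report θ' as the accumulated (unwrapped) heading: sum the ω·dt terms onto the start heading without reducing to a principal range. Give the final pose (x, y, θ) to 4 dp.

(4.5863, 5.5658, -2.7194)

step 1: θ'=-2.5944 (R=0.2500) → pose (3.5864, 2.0885, -2.5944)
step 2: θ'=-1.4694 (R=-2.3333) → pose (4.6938, 4.3173, -1.4694)
step 3: θ'=-2.4694 (R=2.0000) → pose (5.4381, 6.0847, -2.4694)
step 4: θ'=-2.7194 (R=-4.0000) → pose (4.5863, 5.5658, -2.7194)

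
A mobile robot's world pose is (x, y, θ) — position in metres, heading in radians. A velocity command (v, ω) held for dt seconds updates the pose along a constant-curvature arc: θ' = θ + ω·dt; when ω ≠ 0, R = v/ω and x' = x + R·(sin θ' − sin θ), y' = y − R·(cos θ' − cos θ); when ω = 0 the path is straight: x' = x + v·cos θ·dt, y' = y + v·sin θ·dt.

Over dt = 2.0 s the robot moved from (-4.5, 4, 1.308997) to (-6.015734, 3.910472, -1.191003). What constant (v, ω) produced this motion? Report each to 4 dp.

Δθ = -1.191003 − 1.308997 = -2.500000
ω = Δθ/dt = -2.500000/2.0 = -1.2500
R = Δx/(sin θ' − sin θ) = 0.8000
v = R·ω = 0.8000·-1.2500 = -1.0000

v = -1.0000, ω = -1.2500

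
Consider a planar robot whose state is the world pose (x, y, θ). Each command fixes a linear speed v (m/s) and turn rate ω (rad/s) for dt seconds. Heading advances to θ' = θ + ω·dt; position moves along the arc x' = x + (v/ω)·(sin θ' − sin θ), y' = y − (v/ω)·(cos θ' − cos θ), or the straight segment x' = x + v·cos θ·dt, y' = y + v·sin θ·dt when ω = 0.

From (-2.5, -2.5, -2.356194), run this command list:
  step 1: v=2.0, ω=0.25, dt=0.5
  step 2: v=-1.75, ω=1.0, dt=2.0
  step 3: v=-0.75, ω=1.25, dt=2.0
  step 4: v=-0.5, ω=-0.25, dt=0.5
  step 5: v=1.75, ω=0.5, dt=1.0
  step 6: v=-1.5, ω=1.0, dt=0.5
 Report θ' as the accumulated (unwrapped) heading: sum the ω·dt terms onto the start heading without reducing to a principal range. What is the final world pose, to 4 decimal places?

step 1: θ'=-2.2312 (R=8.0000) → pose (-3.1611, -3.2494, -2.2312)
step 2: θ'=-0.2312 (R=-1.7500) → pose (-4.1422, -0.4725, -0.2312)
step 3: θ'=2.2688 (R=-0.6000) → pose (-4.7394, -1.4421, 2.2688)
step 4: θ'=2.1438 (R=2.0000) → pose (-4.5911, -1.6432, 2.1438)
step 5: θ'=2.6438 (R=3.5000) → pose (-5.8608, -0.4655, 2.6438)
step 6: θ'=3.1438 (R=-1.5000) → pose (-5.1413, -0.6475, 3.1438)

(-5.1413, -0.6475, 3.1438)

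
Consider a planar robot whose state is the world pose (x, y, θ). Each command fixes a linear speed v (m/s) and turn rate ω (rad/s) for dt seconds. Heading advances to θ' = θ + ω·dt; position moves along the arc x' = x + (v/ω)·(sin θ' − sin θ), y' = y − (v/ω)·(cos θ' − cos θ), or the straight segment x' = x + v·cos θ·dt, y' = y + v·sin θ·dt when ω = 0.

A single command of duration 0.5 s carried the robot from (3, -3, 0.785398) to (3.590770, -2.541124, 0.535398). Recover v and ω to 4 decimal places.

Δθ = 0.535398 − 0.785398 = -0.250000
ω = Δθ/dt = -0.250000/0.5 = -0.5000
R = Δx/(sin θ' − sin θ) = -3.0000
v = R·ω = -3.0000·-0.5000 = 1.5000

v = 1.5000, ω = -0.5000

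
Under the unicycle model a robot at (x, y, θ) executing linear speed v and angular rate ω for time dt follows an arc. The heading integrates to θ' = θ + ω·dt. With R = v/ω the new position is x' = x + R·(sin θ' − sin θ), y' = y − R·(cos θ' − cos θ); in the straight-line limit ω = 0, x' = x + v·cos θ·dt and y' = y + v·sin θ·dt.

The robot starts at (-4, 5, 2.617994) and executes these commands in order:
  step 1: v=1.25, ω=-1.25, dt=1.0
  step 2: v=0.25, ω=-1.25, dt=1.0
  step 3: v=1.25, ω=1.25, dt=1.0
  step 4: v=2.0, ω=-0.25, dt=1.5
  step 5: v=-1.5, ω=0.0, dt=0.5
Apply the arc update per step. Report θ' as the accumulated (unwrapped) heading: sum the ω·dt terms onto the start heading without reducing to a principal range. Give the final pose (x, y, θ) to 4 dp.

step 1: θ'=1.3680 (R=-1.0000) → pose (-4.4795, 6.0674, 1.3680)
step 2: θ'=0.1180 (R=-0.2000) → pose (-4.3071, 6.2258, 0.1180)
step 3: θ'=1.3680 (R=1.0000) → pose (-3.4454, 7.0174, 1.3680)
step 4: θ'=0.9930 (R=-8.0000) → pose (-2.3106, 9.7756, 0.9930)
step 5: θ'=0.9930 (straight) → pose (-2.7203, 9.1473, 0.9930)

(-2.7203, 9.1473, 0.9930)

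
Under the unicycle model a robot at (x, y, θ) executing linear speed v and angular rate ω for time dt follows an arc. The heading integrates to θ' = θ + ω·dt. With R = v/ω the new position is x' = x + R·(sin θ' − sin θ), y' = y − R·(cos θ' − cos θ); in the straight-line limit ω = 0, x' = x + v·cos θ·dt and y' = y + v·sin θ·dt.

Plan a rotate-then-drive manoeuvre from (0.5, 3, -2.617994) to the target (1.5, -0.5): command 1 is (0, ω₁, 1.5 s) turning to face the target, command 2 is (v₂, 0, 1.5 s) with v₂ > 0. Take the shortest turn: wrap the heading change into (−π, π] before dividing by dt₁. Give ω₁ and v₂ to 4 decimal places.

heading to target = atan2(-0.5−3, 1.5−0.5) = -1.2925
Δθ = wrap(-1.2925 − -2.6180) = 1.3255; ω₁ = Δθ/dt₁ = 0.8837
distance = √((1.5−0.5)² + (-0.5−3)²) = 3.6401; v₂ = distance/dt₂ = 2.4267

ω₁ = 0.8837, v₂ = 2.4267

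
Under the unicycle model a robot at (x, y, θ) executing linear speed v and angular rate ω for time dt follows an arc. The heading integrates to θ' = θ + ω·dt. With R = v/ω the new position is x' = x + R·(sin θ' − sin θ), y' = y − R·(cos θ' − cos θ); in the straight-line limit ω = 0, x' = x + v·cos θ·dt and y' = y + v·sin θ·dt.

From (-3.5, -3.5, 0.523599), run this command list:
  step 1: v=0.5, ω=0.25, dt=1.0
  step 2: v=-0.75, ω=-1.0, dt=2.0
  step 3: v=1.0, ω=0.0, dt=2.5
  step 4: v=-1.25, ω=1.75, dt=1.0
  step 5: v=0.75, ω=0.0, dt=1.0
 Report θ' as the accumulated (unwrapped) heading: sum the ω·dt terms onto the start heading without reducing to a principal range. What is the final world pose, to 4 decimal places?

(-3.8685, -4.5162, 0.5236)

step 1: θ'=0.7736 (R=2.0000) → pose (-3.1026, -3.1988, 0.7736)
step 2: θ'=-1.2264 (R=0.7500) → pose (-4.3326, -2.9154, -1.2264)
step 3: θ'=-1.2264 (straight) → pose (-3.4885, -5.2686, -1.2264)
step 4: θ'=0.5236 (R=-0.7143) → pose (-4.5180, -4.8912, 0.5236)
step 5: θ'=0.5236 (straight) → pose (-3.8685, -4.5162, 0.5236)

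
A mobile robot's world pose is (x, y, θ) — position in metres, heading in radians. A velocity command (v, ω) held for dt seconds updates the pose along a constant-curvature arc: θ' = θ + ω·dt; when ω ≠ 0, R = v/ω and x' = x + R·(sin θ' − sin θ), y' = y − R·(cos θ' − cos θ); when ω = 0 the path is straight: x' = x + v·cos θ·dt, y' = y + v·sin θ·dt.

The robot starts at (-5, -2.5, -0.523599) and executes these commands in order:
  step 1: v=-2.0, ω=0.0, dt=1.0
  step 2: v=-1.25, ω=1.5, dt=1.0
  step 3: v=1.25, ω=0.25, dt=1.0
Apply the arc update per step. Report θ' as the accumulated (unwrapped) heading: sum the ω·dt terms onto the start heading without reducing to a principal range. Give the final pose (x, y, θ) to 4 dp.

(-7.2752, -0.6431, 1.2264)

step 1: θ'=-0.5236 (straight) → pose (-6.7321, -1.5000, -0.5236)
step 2: θ'=0.9764 (R=-0.8333) → pose (-7.8391, -1.7550, 0.9764)
step 3: θ'=1.2264 (R=5.0000) → pose (-7.2752, -0.6431, 1.2264)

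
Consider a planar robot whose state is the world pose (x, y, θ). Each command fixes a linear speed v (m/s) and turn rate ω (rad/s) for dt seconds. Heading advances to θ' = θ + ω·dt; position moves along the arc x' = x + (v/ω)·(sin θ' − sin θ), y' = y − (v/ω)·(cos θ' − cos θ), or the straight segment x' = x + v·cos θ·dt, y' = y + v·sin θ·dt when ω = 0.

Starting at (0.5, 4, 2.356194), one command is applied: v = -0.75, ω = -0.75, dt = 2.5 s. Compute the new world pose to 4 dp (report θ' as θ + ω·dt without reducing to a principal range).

θ' = 2.3562 + -0.75·2.5 = 0.4812
R = v/ω = -0.75/-0.75 = 1.0000
x' = 0.5 + 1.0000·(sin 0.4812 − sin 2.3562) = 0.2557
y' = 4 − 1.0000·(cos 0.4812 − cos 2.3562) = 2.4065

(0.2557, 2.4065, 0.4812)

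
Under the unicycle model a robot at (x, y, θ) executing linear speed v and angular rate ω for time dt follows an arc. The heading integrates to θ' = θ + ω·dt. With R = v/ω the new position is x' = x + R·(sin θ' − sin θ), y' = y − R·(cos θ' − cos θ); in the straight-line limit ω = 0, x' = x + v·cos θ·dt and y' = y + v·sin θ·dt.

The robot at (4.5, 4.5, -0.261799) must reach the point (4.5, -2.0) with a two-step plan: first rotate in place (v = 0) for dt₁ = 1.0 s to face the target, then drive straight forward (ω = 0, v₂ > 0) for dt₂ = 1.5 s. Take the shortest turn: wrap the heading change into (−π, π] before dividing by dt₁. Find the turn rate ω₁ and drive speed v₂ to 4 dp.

ω₁ = -1.3090, v₂ = 4.3333

heading to target = atan2(-2−4.5, 4.5−4.5) = -1.5708
Δθ = wrap(-1.5708 − -0.2618) = -1.3090; ω₁ = Δθ/dt₁ = -1.3090
distance = √((4.5−4.5)² + (-2−4.5)²) = 6.5000; v₂ = distance/dt₂ = 4.3333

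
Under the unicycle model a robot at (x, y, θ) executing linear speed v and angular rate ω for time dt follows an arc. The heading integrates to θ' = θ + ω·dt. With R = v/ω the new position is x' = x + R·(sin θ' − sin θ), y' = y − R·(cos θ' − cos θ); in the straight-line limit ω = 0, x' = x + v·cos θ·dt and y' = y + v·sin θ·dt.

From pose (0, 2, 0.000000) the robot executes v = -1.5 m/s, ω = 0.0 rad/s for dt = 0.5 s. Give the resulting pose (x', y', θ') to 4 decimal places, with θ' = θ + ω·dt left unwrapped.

(-0.7500, 2.0000, 0.0000)

θ' = 0.0000 + 0.0·0.5 = 0.0000
ω = 0 → straight: x' = 0 + -1.5·cos(0.0000)·0.5 = -0.7500
y' = 2 + -1.5·sin(0.0000)·0.5 = 2.0000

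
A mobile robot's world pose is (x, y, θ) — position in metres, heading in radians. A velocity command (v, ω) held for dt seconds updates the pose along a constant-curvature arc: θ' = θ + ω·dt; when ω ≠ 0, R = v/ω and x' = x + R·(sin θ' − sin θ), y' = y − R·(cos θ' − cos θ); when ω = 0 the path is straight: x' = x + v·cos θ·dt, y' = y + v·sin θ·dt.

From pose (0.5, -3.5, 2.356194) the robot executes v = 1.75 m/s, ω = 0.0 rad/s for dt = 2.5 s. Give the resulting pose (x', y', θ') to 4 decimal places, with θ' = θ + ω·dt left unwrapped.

θ' = 2.3562 + 0.0·2.5 = 2.3562
ω = 0 → straight: x' = 0.5 + 1.75·cos(2.3562)·2.5 = -2.5936
y' = -3.5 + 1.75·sin(2.3562)·2.5 = -0.4064

(-2.5936, -0.4064, 2.3562)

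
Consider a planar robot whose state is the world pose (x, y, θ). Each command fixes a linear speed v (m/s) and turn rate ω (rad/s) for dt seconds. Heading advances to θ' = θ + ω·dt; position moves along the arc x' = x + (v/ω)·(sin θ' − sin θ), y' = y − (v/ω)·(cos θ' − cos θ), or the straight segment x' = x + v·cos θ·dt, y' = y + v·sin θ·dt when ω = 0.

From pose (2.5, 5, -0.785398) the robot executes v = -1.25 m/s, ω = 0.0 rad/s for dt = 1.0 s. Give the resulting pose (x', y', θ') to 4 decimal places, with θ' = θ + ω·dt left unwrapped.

(1.6161, 5.8839, -0.7854)

θ' = -0.7854 + 0.0·1.0 = -0.7854
ω = 0 → straight: x' = 2.5 + -1.25·cos(-0.7854)·1.0 = 1.6161
y' = 5 + -1.25·sin(-0.7854)·1.0 = 5.8839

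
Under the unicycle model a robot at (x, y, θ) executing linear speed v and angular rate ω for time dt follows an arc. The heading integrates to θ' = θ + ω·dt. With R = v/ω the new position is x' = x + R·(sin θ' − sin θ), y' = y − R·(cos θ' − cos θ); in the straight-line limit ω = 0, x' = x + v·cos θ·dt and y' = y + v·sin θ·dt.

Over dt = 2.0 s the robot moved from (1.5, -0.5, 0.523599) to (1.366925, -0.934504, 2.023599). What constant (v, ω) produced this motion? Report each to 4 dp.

v = -0.2500, ω = 0.7500

Δθ = 2.023599 − 0.523599 = 1.500000
ω = Δθ/dt = 1.500000/2.0 = 0.7500
R = −Δy/(cos θ' − cos θ) = -0.3333
v = R·ω = -0.3333·0.7500 = -0.2500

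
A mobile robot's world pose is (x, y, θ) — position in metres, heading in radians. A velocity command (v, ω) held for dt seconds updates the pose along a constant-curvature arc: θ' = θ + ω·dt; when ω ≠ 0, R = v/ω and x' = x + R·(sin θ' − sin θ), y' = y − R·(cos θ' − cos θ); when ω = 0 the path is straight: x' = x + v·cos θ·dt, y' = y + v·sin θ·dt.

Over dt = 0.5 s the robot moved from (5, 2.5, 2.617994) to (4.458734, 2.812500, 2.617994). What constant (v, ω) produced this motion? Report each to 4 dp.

Δθ = 2.617994 − 2.617994 = 0.000000
ω = Δθ/dt = 0.000000/0.5 = 0.0000
ω = 0 → v = (Δx·cos θ + Δy·sin θ)/dt = 1.2500

v = 1.2500, ω = 0.0000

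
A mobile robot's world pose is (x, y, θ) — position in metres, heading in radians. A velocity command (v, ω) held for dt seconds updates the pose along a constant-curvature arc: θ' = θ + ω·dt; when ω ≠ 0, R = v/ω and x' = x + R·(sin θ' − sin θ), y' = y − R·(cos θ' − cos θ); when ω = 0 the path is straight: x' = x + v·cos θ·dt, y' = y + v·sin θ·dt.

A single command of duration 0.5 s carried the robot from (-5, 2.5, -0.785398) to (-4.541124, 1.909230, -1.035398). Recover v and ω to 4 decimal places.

v = 1.5000, ω = -0.5000

Δθ = -1.035398 − -0.785398 = -0.250000
ω = Δθ/dt = -0.250000/0.5 = -0.5000
R = −Δy/(cos θ' − cos θ) = -3.0000
v = R·ω = -3.0000·-0.5000 = 1.5000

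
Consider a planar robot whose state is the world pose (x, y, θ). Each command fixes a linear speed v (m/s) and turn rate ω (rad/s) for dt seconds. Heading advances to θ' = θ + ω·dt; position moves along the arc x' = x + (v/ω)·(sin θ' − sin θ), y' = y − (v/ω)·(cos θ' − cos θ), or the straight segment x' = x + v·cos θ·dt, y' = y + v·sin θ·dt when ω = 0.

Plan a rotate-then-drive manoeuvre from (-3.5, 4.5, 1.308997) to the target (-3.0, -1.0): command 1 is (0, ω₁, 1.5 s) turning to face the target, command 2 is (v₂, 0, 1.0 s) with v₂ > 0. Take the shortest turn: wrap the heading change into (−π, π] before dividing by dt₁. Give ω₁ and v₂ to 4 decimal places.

heading to target = atan2(-1−4.5, -3−-3.5) = -1.4801
Δθ = wrap(-1.4801 − 1.3090) = -2.7891; ω₁ = Δθ/dt₁ = -1.8594
distance = √((-3−-3.5)² + (-1−4.5)²) = 5.5227; v₂ = distance/dt₂ = 5.5227

ω₁ = -1.8594, v₂ = 5.5227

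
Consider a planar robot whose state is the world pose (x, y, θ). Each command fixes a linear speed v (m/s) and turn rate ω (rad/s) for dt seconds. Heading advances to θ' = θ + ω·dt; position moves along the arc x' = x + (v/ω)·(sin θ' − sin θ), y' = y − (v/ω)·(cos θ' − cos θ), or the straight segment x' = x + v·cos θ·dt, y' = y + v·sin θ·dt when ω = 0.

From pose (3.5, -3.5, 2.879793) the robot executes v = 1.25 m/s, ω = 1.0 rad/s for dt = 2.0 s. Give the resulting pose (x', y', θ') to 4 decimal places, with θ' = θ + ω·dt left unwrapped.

θ' = 2.8798 + 1.0·2.0 = 4.8798
R = v/ω = 1.25/1.0 = 1.2500
x' = 3.5 + 1.2500·(sin 4.8798 − sin 2.8798) = 1.9440
y' = -3.5 − 1.2500·(cos 4.8798 − cos 2.8798) = -4.9157

(1.9440, -4.9157, 4.8798)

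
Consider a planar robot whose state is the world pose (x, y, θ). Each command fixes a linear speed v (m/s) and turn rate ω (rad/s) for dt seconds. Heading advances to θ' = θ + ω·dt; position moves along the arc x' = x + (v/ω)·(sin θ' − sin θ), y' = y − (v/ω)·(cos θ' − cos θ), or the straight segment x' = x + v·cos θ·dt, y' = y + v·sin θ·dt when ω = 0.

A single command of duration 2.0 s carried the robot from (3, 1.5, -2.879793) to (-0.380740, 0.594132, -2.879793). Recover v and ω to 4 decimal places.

Δθ = -2.879793 − -2.879793 = 0.000000
ω = Δθ/dt = 0.000000/2.0 = 0.0000
ω = 0 → v = (Δx·cos θ + Δy·sin θ)/dt = 1.7500

v = 1.7500, ω = 0.0000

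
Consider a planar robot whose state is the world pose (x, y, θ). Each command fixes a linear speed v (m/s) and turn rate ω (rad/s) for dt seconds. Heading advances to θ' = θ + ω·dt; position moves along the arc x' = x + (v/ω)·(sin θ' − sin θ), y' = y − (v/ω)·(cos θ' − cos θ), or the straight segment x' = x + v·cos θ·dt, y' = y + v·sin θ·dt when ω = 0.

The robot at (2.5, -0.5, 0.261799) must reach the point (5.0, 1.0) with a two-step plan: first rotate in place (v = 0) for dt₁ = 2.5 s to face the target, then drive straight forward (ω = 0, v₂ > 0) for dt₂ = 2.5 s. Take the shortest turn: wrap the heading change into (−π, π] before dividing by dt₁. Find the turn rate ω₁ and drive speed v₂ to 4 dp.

heading to target = atan2(1−-0.5, 5−2.5) = 0.5404
Δθ = wrap(0.5404 − 0.2618) = 0.2786; ω₁ = Δθ/dt₁ = 0.1114
distance = √((5−2.5)² + (1−-0.5)²) = 2.9155; v₂ = distance/dt₂ = 1.1662

ω₁ = 0.1114, v₂ = 1.1662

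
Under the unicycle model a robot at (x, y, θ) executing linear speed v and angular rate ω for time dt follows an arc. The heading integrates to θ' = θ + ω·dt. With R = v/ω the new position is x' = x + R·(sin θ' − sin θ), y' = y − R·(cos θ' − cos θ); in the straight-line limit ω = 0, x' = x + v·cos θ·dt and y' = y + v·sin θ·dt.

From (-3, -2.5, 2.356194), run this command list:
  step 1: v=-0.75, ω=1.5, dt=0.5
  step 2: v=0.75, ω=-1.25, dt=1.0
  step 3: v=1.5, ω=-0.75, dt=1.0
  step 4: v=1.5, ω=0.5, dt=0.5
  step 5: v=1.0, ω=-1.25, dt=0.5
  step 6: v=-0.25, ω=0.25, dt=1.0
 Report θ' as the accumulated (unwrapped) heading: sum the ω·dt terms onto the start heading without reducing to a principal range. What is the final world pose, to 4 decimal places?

(-2.7543, 0.1859, 0.9812)

step 1: θ'=3.1062 (R=-0.5000) → pose (-2.6641, -2.6461, 3.1062)
step 2: θ'=1.8562 (R=-0.6000) → pose (-3.2186, -2.2154, 1.8562)
step 3: θ'=1.1062 (R=-2.0000) → pose (-3.0875, -0.7562, 1.1062)
step 4: θ'=1.3562 (R=3.0000) → pose (-2.8384, -0.0509, 1.3562)
step 5: θ'=0.7312 (R=-0.8000) → pose (-2.5909, 0.3742, 0.7312)
step 6: θ'=0.9812 (R=-1.0000) → pose (-2.7543, 0.1859, 0.9812)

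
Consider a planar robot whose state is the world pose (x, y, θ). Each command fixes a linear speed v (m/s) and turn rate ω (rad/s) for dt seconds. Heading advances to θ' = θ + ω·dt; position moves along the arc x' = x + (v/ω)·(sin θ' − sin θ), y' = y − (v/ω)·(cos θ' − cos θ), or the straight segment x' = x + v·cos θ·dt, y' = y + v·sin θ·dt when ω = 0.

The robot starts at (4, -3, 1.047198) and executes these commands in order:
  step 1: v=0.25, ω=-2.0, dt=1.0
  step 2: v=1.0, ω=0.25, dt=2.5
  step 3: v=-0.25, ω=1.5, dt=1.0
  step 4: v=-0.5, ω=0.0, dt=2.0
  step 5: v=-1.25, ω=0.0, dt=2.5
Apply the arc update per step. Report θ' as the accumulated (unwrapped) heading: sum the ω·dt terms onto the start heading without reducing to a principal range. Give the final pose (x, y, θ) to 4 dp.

step 1: θ'=-0.9528 (R=-0.1250) → pose (4.2101, -2.9901, -0.9528)
step 2: θ'=-0.3278 (R=4.0000) → pose (6.1825, -4.4595, -0.3278)
step 3: θ'=1.1722 (R=-0.1667) → pose (5.9752, -4.5526, 1.1722)
step 4: θ'=1.1722 (straight) → pose (5.5871, -5.4742, 1.1722)
step 5: θ'=1.1722 (straight) → pose (4.3742, -8.3542, 1.1722)

(4.3742, -8.3542, 1.1722)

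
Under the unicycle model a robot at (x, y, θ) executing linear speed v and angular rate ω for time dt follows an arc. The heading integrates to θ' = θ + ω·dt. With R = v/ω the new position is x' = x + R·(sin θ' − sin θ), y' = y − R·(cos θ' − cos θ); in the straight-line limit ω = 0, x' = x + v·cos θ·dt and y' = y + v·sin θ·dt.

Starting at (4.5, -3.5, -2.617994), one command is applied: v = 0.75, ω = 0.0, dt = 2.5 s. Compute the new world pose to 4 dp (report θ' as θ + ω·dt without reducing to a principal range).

(2.8762, -4.4375, -2.6180)

θ' = -2.6180 + 0.0·2.5 = -2.6180
ω = 0 → straight: x' = 4.5 + 0.75·cos(-2.6180)·2.5 = 2.8762
y' = -3.5 + 0.75·sin(-2.6180)·2.5 = -4.4375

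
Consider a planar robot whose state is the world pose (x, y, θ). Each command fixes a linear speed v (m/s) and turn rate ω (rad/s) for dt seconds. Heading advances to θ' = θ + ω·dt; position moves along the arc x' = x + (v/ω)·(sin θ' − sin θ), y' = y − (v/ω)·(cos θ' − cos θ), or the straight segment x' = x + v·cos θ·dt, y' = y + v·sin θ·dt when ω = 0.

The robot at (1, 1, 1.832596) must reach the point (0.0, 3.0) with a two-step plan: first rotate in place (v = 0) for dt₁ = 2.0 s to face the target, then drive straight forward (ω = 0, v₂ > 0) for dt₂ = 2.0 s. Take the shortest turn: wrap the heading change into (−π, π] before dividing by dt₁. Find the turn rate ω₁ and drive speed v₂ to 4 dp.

heading to target = atan2(3−1, 0−1) = 2.0344
Δθ = wrap(2.0344 − 1.8326) = 0.2018; ω₁ = Δθ/dt₁ = 0.1009
distance = √((0−1)² + (3−1)²) = 2.2361; v₂ = distance/dt₂ = 1.1180

ω₁ = 0.1009, v₂ = 1.1180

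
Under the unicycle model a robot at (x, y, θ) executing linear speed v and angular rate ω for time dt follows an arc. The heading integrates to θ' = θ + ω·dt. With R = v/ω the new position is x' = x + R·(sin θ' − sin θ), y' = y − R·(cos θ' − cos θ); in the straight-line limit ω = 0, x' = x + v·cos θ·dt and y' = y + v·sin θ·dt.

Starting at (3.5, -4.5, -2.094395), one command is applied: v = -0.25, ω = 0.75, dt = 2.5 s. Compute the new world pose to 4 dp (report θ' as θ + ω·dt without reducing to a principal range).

(3.2839, -4.0080, -0.2194)

θ' = -2.0944 + 0.75·2.5 = -0.2194
R = v/ω = -0.25/0.75 = -0.3333
x' = 3.5 + -0.3333·(sin -0.2194 − sin -2.0944) = 3.2839
y' = -4.5 − -0.3333·(cos -0.2194 − cos -2.0944) = -4.0080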